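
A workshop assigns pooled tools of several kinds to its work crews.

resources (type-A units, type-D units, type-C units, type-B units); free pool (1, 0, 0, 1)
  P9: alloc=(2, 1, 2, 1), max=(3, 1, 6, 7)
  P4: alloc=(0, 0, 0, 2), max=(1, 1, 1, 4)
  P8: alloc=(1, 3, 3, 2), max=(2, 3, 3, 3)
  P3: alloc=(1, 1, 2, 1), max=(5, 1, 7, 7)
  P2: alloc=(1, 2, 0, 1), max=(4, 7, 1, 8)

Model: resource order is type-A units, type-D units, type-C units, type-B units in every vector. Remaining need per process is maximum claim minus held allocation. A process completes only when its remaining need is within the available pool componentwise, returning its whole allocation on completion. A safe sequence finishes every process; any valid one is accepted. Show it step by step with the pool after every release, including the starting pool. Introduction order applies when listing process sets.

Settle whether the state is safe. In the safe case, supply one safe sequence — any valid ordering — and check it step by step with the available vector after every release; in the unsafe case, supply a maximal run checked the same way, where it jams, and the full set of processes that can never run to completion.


UNSAFE — no complete ordering exists.
Key observation: no order helps: past P8, P4, the free pool tops out at (2, 3, 3, 5), below what each blocked process needs in type-B units.
The run P8, P4 cannot be extended any further. Verifying each step:
  pool = (1, 0, 0, 1)
  P8: need (1, 0, 0, 1) fits (1, 0, 0, 1); releases (1, 3, 3, 2), pool now (2, 3, 3, 3)
  P4: need (1, 1, 1, 2) fits (2, 3, 3, 3); releases (0, 0, 0, 2), pool now (2, 3, 3, 5)
  P9 cannot run: need (1, 0, 4, 6) vs free (2, 3, 3, 5) (insufficient type-C units and type-B units)
  P3 cannot run: need (4, 0, 5, 6) vs free (2, 3, 3, 5) (insufficient type-A units, type-C units and type-B units)
  P2 cannot run: need (3, 5, 1, 7) vs free (2, 3, 3, 5) (insufficient type-A units, type-D units and type-B units)
Permanently blocked: P9, P3 and P2.


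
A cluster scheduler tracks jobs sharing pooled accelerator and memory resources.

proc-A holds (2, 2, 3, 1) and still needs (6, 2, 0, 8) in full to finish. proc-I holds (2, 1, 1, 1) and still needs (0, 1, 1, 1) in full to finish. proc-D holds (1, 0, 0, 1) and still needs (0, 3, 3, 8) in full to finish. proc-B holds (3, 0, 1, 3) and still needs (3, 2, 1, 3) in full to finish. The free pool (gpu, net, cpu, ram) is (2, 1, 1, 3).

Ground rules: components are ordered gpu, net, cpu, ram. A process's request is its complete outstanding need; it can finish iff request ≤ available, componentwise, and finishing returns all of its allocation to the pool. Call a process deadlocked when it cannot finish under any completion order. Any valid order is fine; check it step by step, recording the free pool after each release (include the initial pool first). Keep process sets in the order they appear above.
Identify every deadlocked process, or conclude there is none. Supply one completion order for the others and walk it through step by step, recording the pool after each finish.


Deadlocked set: proc-A and proc-D.
Key observation: no order helps: past proc-I, proc-B, the free pool tops out at (7, 2, 3, 7), below what each blocked process needs in ram.
One completion order for the rest: proc-I, proc-B. Check, step by step:
  pool = (2, 1, 1, 3)
  proc-I: need (0, 1, 1, 1) fits (2, 1, 1, 3); releases (2, 1, 1, 1), pool now (4, 2, 2, 4)
  proc-B: need (3, 2, 1, 3) fits (4, 2, 2, 4); releases (3, 0, 1, 3), pool now (7, 2, 3, 7)
None of the blocked processes ever fits:
  proc-A still needs (6, 2, 0, 8) but only (7, 2, 3, 7) is free — short on ram
  proc-D still needs (0, 3, 3, 8) but only (7, 2, 3, 7) is free — short on net and ram


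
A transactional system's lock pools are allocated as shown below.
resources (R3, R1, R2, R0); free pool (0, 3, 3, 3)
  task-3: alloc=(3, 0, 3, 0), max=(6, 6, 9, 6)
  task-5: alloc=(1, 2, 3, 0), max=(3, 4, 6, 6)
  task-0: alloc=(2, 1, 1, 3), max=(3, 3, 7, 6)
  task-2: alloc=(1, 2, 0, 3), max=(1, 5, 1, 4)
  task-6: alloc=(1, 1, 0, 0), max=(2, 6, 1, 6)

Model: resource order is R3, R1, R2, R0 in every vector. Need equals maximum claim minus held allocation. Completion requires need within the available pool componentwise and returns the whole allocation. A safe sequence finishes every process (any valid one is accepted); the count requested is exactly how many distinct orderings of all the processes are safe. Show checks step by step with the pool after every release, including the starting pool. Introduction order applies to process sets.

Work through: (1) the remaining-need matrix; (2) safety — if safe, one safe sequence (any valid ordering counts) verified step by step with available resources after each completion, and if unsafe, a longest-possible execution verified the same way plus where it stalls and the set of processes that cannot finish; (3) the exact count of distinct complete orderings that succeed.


(1) Remaining need (order R3, R1, R2, R0):
  task-3: (3, 6, 6, 6)
  task-5: (2, 2, 3, 6)
  task-0: (1, 2, 6, 3)
  task-2: (0, 3, 1, 1)
  task-6: (1, 5, 1, 6)
(2) SAFE — a valid safe sequence is task-2, task-6, task-5, task-3, task-0.
Key observation: reading the order forward, task-2 is the first process whose need (0, 3, 1, 1) meets the free pool (0, 3, 3, 3) exactly on a resource it requests.
Walking it through:
  pool = (0, 3, 3, 3)
  task-2: need (0, 3, 1, 1) fits (0, 3, 3, 3); releases (1, 2, 0, 3), pool now (1, 5, 3, 6)
  task-6: need (1, 5, 1, 6) fits (1, 5, 3, 6); releases (1, 1, 0, 0), pool now (2, 6, 3, 6)
  task-5: need (2, 2, 3, 6) fits (2, 6, 3, 6); releases (1, 2, 3, 0), pool now (3, 8, 6, 6)
  task-3: need (3, 6, 6, 6) fits (3, 8, 6, 6); releases (3, 0, 3, 0), pool now (6, 8, 9, 6)
  task-0: need (1, 2, 6, 3) fits (6, 8, 9, 6); releases (2, 1, 1, 3), pool now (8, 9, 10, 9)
(3) The exact count: 2 of the possible complete orderings are safe sequences.


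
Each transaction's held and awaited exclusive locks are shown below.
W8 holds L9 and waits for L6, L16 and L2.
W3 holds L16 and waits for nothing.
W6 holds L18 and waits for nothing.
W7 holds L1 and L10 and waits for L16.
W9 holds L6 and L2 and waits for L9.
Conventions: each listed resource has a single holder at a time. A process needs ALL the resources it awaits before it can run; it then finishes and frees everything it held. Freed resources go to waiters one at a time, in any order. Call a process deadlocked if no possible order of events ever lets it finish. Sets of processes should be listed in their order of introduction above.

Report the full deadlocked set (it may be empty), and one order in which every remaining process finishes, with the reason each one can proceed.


Deadlocked: W8 and W9.
Key observation: the wait chain closes on itself along W8 -> W9 -> W8; no other process is dragged down with it.
One completion order for the rest: W3, W6, W7.
Check, step by step:
  W3: no waits; runs immediately, freeing L16
  W6: no waits; runs immediately, freeing L18
  W7: everything it awaited (L16) is free; runs, freeing L1 and L10


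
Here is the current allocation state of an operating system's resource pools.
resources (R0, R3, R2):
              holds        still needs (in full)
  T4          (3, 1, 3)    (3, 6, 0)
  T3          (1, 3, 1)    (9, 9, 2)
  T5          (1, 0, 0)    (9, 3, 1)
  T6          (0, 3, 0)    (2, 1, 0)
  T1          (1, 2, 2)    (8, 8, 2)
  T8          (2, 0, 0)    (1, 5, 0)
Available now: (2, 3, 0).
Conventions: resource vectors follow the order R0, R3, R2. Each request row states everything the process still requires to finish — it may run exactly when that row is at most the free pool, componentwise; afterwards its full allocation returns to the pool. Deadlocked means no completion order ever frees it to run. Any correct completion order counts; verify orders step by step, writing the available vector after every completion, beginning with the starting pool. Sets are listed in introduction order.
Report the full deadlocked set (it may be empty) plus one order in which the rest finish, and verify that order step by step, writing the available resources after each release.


Deadlocked: T3, T5 and T1.
Key observation: T6, T8, T4 can finish, but then (7, 7, 3) is all there is, and the blocked group's R0 demands exceed it.
The rest can finish in the order T6, T8, T4. Check, step by step:
  pool = (2, 3, 0)
  run T6 (needs (2, 1, 0), free (2, 3, 0)); after release of (0, 3, 0) the pool is (2, 6, 0)
  run T8 (needs (1, 5, 0), free (2, 6, 0)); after release of (2, 0, 0) the pool is (4, 6, 0)
  run T4 (needs (3, 6, 0), free (4, 6, 0)); after release of (3, 1, 3) the pool is (7, 7, 3)
The blocked processes can never fit:
  T3 still needs (9, 9, 2) but only (7, 7, 3) is free — short on R0 and R3
  T5 still needs (9, 3, 1) but only (7, 7, 3) is free — short on R0
  T1 still needs (8, 8, 2) but only (7, 7, 3) is free — short on R0 and R3


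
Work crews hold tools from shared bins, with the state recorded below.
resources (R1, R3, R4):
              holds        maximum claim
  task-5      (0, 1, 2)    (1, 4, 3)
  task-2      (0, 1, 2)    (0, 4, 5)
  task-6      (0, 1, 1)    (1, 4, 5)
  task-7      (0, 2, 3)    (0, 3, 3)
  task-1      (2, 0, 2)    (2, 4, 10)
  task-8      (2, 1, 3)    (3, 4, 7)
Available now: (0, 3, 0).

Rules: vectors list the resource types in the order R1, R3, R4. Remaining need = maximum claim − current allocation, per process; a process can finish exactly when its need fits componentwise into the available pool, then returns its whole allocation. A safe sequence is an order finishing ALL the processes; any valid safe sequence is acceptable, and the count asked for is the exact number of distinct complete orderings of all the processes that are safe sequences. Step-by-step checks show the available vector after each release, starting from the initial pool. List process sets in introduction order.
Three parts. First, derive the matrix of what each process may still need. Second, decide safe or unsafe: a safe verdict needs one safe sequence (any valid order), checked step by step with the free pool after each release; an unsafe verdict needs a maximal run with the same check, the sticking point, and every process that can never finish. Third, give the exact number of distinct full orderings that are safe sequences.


(1) Outstanding need per process (order R1, R3, R4):
  task-5: (1, 3, 1)
  task-2: (0, 3, 3)
  task-6: (1, 3, 4)
  task-7: (0, 1, 0)
  task-1: (0, 4, 8)
  task-8: (1, 3, 4)
(2) The state is UNSAFE.
Key observation: after task-7, task-2 the pool peaks at (0, 6, 5), and each blocked process is short somewhere: task-5 on R1; task-6 on R1; task-1 on R4; task-8 on R1.
The run task-7, task-2 cannot be extended any further. Walking it through:
  pool = (0, 3, 0)
  task-7: need (0, 1, 0) fits (0, 3, 0); releases (0, 2, 3), pool now (0, 5, 3)
  task-2: need (0, 3, 3) fits (0, 5, 3); releases (0, 1, 2), pool now (0, 6, 5)
  blocked: task-5 wants (1, 3, 1), pool (0, 6, 5) — not enough R1
  blocked: task-6 wants (1, 3, 4), pool (0, 6, 5) — not enough R1
  blocked: task-1 wants (0, 4, 8), pool (0, 6, 5) — not enough R4
  blocked: task-8 wants (1, 3, 4), pool (0, 6, 5) — not enough R1
Permanently blocked: task-5, task-6, task-1 and task-8.
(3) Precisely 0 of the possible complete orderings are safe sequences.


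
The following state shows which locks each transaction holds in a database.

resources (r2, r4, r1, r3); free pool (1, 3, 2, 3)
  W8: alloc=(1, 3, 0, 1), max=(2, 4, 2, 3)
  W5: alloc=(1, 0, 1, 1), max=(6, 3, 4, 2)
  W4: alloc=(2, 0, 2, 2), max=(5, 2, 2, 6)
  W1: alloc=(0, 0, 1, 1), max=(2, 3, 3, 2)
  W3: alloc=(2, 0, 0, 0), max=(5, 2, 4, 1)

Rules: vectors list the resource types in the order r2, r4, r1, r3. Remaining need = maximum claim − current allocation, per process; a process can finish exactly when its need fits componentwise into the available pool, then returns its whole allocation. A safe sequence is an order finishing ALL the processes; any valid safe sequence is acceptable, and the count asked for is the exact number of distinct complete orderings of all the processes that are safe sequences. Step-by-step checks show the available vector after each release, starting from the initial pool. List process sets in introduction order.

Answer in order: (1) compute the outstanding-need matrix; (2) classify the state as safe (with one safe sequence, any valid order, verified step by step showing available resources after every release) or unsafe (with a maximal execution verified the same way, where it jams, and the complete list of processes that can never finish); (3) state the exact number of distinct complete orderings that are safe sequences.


(1) Outstanding need per process (order r2, r4, r1, r3):
  W8: (1, 1, 2, 2)
  W5: (5, 3, 3, 1)
  W4: (3, 2, 0, 4)
  W1: (2, 3, 2, 1)
  W3: (3, 2, 4, 1)
(2) UNSAFE.
Key observation: no order helps: past W8, W1, the free pool tops out at (2, 6, 3, 5), below what each blocked process needs in r2.
Going as far as possible: W8, W1; after that, nothing fits. Verifying each step:
  pool = (1, 3, 2, 3)
  W8: need (1, 1, 2, 2) fits (1, 3, 2, 3); releases (1, 3, 0, 1), pool now (2, 6, 2, 4)
  W1: need (2, 3, 2, 1) fits (2, 6, 2, 4); releases (0, 0, 1, 1), pool now (2, 6, 3, 5)
  W5 still needs (5, 3, 3, 1) but only (2, 6, 3, 5) is free — short on r2
  W4 still needs (3, 2, 0, 4) but only (2, 6, 3, 5) is free — short on r2
  W3 still needs (3, 2, 4, 1) but only (2, 6, 3, 5) is free — short on r2 and r1
Permanently blocked: W5, W4 and W3.
(3) The exact count: 0 of the possible complete orderings are safe sequences.


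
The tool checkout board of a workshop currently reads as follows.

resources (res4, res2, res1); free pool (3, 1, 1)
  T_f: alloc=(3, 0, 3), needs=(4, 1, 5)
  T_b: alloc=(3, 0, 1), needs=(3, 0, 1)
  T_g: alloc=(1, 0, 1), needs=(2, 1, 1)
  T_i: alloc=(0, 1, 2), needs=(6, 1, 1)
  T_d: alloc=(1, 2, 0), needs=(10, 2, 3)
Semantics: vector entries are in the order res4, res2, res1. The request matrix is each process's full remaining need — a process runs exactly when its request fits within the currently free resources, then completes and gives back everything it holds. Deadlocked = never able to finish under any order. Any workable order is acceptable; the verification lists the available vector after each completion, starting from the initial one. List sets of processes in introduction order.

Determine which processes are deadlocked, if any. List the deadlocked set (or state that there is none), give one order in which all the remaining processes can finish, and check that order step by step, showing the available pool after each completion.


No process is deadlocked.
Key observation: no deadlock: T_g fits now, and the freed resources carry the rest through.
One completion order for the rest: T_g, T_b, T_i, T_f, T_d. Check, step by step:
  pool = (3, 1, 1)
  T_g needs (2, 1, 1) <= (3, 1, 1) -> finishes; pool += (1, 0, 1) = (4, 1, 2)
  T_b needs (3, 0, 1) <= (4, 1, 2) -> finishes; pool += (3, 0, 1) = (7, 1, 3)
  T_i needs (6, 1, 1) <= (7, 1, 3) -> finishes; pool += (0, 1, 2) = (7, 2, 5)
  T_f needs (4, 1, 5) <= (7, 2, 5) -> finishes; pool += (3, 0, 3) = (10, 2, 8)
  T_d needs (10, 2, 3) <= (10, 2, 8) -> finishes; pool += (1, 2, 0) = (11, 4, 8)


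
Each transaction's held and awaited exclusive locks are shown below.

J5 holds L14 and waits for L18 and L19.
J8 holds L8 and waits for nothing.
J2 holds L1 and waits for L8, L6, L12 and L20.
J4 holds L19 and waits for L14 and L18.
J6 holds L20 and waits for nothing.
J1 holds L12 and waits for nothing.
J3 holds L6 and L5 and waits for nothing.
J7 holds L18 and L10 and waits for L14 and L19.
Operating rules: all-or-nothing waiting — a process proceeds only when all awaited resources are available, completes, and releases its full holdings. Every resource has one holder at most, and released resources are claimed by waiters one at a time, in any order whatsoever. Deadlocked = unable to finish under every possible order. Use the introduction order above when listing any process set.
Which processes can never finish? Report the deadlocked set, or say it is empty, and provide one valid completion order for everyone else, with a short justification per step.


Deadlocked set: J5, J4 and J7.
Key observation: nobody on the ring J5 -> J4 -> J5 can start until another member finishes, which never happens; J7 is caught in further circular waits.
One completion order for the rest: J6, J8, J1, J3, J2.
Verifying each step:
  J6 waits on nothing -> runs at once and releases L20
  J8 waits on nothing -> runs at once and releases L8
  J1 waits on nothing -> runs at once and releases L12
  J3 waits on nothing -> runs at once and releases L6 and L5
  run J2 (all its waits — L8, L6, L12 and L20 — are resolved); releases L1


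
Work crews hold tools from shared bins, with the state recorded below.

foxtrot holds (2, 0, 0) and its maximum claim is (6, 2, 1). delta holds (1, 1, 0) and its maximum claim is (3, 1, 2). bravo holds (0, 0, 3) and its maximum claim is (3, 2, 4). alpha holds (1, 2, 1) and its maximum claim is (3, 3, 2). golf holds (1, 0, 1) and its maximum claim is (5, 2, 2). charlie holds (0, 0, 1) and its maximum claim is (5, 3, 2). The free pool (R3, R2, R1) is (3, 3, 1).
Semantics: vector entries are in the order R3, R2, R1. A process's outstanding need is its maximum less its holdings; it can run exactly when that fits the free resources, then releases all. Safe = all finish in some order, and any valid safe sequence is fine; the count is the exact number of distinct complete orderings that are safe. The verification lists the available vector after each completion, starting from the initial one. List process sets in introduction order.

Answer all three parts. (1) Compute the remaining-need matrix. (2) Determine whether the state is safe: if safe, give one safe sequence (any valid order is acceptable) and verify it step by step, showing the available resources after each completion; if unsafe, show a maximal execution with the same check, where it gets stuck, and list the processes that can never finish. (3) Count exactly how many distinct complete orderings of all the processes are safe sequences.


(1) Remaining need (order R3, R2, R1):
  foxtrot: (4, 2, 1)
  delta: (2, 0, 2)
  bravo: (3, 2, 1)
  alpha: (2, 1, 1)
  golf: (4, 2, 1)
  charlie: (5, 3, 1)
(2) SAFE. One safe sequence: alpha, foxtrot, bravo, golf, charlie, delta.
Key observation: alpha is the earliest step where a requested resource binds exactly: need (2, 1, 1), pool (3, 3, 1) at its turn.
Step-by-step check:
  pool = (3, 3, 1)
  alpha: need (2, 1, 1) fits (3, 3, 1); releases (1, 2, 1), pool now (4, 5, 2)
  foxtrot: need (4, 2, 1) fits (4, 5, 2); releases (2, 0, 0), pool now (6, 5, 2)
  bravo: need (3, 2, 1) fits (6, 5, 2); releases (0, 0, 3), pool now (6, 5, 5)
  golf: need (4, 2, 1) fits (6, 5, 5); releases (1, 0, 1), pool now (7, 5, 6)
  charlie: need (5, 3, 1) fits (7, 5, 6); releases (0, 0, 1), pool now (7, 5, 7)
  delta: need (2, 0, 2) fits (7, 5, 7); releases (1, 1, 0), pool now (8, 6, 7)
(3) The exact count: 126 of the possible complete orderings are safe sequences.


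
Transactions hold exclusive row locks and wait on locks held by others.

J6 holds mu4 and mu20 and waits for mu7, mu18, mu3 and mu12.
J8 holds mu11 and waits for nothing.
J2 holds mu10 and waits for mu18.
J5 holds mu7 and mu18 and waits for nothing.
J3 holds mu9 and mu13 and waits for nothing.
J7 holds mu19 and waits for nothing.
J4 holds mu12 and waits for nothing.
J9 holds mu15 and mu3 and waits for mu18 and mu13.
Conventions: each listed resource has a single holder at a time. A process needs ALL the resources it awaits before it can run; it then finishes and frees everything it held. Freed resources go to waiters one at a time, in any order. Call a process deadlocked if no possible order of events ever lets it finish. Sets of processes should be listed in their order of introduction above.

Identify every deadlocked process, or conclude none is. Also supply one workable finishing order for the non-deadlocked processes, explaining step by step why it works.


Nothing here is deadlocked.
Key observation: the waits form no ring: some process can always run, and its releases unblock the others one by one.
One completion order for the rest: J5, J2, J7, J3, J9, J4, J8, J6.
Verifying each step:
  J5 waits on nothing -> runs at once and releases mu7 and mu18
  J2 waits on mu18 — all released -> runs and releases mu10
  J7 waits on nothing -> runs at once and releases mu19
  J3 waits on nothing -> runs at once and releases mu9 and mu13
  J9 waits on mu18 and mu13 — all released -> runs and releases mu15 and mu3
  J4 waits on nothing -> runs at once and releases mu12
  J8 waits on nothing -> runs at once and releases mu11
  J6 waits on mu7, mu18, mu3 and mu12 — all released -> runs and releases mu4 and mu20


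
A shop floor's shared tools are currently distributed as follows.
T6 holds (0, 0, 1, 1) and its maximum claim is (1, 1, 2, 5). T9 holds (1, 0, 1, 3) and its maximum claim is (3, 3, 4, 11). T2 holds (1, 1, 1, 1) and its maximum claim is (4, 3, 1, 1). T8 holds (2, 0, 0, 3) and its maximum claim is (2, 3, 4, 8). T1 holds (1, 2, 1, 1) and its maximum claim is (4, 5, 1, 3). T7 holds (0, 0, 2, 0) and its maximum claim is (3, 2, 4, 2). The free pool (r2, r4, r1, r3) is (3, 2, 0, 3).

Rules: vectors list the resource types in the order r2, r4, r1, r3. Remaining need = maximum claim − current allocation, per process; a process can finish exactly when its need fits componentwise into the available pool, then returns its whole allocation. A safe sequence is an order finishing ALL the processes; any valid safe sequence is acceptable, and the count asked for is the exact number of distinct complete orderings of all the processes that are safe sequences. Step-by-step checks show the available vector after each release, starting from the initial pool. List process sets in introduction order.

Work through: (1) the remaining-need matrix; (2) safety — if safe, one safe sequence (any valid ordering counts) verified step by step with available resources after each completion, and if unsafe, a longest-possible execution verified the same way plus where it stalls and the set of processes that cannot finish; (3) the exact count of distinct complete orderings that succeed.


(1) Need matrix, components ordered r2, r4, r1, r3:
  T6: (1, 1, 1, 4)
  T9: (2, 3, 3, 8)
  T2: (3, 2, 0, 0)
  T8: (0, 3, 4, 5)
  T1: (3, 3, 0, 2)
  T7: (3, 2, 2, 2)
(2) The state is SAFE; one workable sequence: T2, T6, T7, T8, T9, T1.
Key observation: the order's first zero-slack moment is T2 ((3, 2, 0, 0) needed, (3, 2, 0, 3) free — a requested resource with nothing to spare).
Verifying each step:
  pool = (3, 2, 0, 3)
  run T2 (needs (3, 2, 0, 0), free (3, 2, 0, 3)); after release of (1, 1, 1, 1) the pool is (4, 3, 1, 4)
  run T6 (needs (1, 1, 1, 4), free (4, 3, 1, 4)); after release of (0, 0, 1, 1) the pool is (4, 3, 2, 5)
  run T7 (needs (3, 2, 2, 2), free (4, 3, 2, 5)); after release of (0, 0, 2, 0) the pool is (4, 3, 4, 5)
  run T8 (needs (0, 3, 4, 5), free (4, 3, 4, 5)); after release of (2, 0, 0, 3) the pool is (6, 3, 4, 8)
  run T9 (needs (2, 3, 3, 8), free (6, 3, 4, 8)); after release of (1, 0, 1, 3) the pool is (7, 3, 5, 11)
  run T1 (needs (3, 3, 0, 2), free (7, 3, 5, 11)); after release of (1, 2, 1, 1) the pool is (8, 5, 6, 12)
(3) Exactly 8 of the possible complete orderings are safe sequences.


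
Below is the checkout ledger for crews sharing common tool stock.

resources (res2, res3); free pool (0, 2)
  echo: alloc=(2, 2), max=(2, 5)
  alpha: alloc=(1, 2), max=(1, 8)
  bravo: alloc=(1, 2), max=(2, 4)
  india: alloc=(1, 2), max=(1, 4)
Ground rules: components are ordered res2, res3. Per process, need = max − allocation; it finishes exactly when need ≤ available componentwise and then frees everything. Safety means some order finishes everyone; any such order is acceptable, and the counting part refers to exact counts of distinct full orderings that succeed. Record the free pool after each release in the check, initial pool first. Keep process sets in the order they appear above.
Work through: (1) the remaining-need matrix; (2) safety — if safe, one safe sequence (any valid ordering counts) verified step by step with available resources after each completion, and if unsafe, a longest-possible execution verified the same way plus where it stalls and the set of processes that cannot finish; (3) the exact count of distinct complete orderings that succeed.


(1) Outstanding need per process (order res2, res3):
  echo: (0, 3)
  alpha: (0, 6)
  bravo: (1, 2)
  india: (0, 2)
(2) The state is SAFE; one workable sequence: india, echo, alpha, bravo.
Key observation: reading the order forward, india is the first process whose need (0, 2) meets the free pool (0, 2) exactly on a resource it requests.
Verifying each step:
  pool = (0, 2)
  india: need (0, 2) fits (0, 2); releases (1, 2), pool now (1, 4)
  echo: need (0, 3) fits (1, 4); releases (2, 2), pool now (3, 6)
  alpha: need (0, 6) fits (3, 6); releases (1, 2), pool now (4, 8)
  bravo: need (1, 2) fits (4, 8); releases (1, 2), pool now (5, 10)
(3) Precisely 4 of the possible complete orderings are safe sequences.


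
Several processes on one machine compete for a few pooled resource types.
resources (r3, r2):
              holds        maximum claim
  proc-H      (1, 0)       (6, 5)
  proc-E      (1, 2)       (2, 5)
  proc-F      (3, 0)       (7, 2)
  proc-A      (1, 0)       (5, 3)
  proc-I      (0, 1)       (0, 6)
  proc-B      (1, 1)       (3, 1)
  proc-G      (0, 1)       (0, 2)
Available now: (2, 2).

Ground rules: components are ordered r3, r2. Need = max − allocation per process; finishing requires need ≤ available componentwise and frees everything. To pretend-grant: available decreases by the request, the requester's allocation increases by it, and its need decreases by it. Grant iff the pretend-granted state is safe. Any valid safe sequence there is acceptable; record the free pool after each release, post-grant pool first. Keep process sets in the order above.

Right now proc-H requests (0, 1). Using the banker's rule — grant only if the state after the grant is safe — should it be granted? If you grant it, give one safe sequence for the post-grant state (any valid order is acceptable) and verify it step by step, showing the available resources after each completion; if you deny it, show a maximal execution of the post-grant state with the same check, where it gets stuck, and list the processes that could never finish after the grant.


GRANT. The post-grant state is safe; one safe sequence: proc-B, proc-G, proc-E, proc-I, proc-A, proc-H, proc-F.
Key observation: the transfer keeps a workable pool ((2, 1)); proc-B starts the safe sequence.
Verifying the post-grant state step by step:
  pool = (2, 1)
  run proc-B (needs (2, 0), free (2, 1)); after release of (1, 1) the pool is (3, 2)
  run proc-G (needs (0, 1), free (3, 2)); after release of (0, 1) the pool is (3, 3)
  run proc-E (needs (1, 3), free (3, 3)); after release of (1, 2) the pool is (4, 5)
  run proc-I (needs (0, 5), free (4, 5)); after release of (0, 1) the pool is (4, 6)
  run proc-A (needs (4, 3), free (4, 6)); after release of (1, 0) the pool is (5, 6)
  run proc-H (needs (5, 4), free (5, 6)); after release of (1, 1) the pool is (6, 7)
  run proc-F (needs (4, 2), free (6, 7)); after release of (3, 0) the pool is (9, 7)


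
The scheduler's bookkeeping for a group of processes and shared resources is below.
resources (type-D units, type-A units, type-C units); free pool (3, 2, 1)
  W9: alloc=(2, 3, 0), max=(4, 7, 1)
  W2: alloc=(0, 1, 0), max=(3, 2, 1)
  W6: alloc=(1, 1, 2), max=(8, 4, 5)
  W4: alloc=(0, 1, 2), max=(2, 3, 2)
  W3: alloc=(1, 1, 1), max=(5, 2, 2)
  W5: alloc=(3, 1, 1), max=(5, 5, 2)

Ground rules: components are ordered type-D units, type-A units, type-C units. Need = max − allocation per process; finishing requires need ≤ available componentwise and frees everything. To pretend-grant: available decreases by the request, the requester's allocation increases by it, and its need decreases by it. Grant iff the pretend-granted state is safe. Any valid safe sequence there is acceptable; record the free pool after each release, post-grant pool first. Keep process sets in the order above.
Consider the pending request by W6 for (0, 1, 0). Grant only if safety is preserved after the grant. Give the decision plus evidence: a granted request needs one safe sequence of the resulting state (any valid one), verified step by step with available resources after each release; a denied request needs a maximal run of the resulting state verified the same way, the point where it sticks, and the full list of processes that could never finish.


DENY: after the grant no complete ordering would exist.
Key observation: after W2, W4 the pool peaks at (3, 3, 3), and each blocked process is short somewhere: W9 on type-A units; W6 on type-D units; W3 on type-D units; W5 on type-A units.
After a pretend grant, a maximal execution: W2, W4 — then nothing else fits. Walking it through:
  pool = (3, 1, 1)
  run W2 (needs (3, 1, 1), free (3, 1, 1)); after release of (0, 1, 0) the pool is (3, 2, 1)
  run W4 (needs (2, 2, 0), free (3, 2, 1)); after release of (0, 1, 2) the pool is (3, 3, 3)
  blocked: W9 wants (2, 4, 1), pool (3, 3, 3) — not enough type-A units
  blocked: W6 wants (7, 2, 3), pool (3, 3, 3) — not enough type-D units
  blocked: W3 wants (4, 1, 1), pool (3, 3, 3) — not enough type-D units
  blocked: W5 wants (2, 4, 1), pool (3, 3, 3) — not enough type-A units
Processes that could never finish after the grant: W9, W6, W3 and W5.


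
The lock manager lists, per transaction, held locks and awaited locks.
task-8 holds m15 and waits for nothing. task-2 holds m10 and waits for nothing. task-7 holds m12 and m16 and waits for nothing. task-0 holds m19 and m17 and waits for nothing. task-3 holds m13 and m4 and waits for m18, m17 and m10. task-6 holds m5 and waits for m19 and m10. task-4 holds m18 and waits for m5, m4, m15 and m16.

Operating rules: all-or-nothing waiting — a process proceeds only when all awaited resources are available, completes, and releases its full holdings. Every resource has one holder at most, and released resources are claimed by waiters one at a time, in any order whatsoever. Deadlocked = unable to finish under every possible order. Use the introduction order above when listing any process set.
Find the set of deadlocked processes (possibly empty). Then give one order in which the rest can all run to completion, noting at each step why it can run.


The deadlocked set is task-3 and task-4.
Key observation: the loop task-3 -> task-4 -> task-3 blocks itself forever; no other process is dragged down with it.
The rest can finish in the order task-2, task-0, task-6, task-8, task-7.
Walking it through:
  task-2 waits on nothing -> runs at once and releases m10
  task-0 waits on nothing -> runs at once and releases m19 and m17
  task-6 waits on m19 and m10 — all released -> runs and releases m5
  task-8 waits on nothing -> runs at once and releases m15
  task-7 waits on nothing -> runs at once and releases m12 and m16


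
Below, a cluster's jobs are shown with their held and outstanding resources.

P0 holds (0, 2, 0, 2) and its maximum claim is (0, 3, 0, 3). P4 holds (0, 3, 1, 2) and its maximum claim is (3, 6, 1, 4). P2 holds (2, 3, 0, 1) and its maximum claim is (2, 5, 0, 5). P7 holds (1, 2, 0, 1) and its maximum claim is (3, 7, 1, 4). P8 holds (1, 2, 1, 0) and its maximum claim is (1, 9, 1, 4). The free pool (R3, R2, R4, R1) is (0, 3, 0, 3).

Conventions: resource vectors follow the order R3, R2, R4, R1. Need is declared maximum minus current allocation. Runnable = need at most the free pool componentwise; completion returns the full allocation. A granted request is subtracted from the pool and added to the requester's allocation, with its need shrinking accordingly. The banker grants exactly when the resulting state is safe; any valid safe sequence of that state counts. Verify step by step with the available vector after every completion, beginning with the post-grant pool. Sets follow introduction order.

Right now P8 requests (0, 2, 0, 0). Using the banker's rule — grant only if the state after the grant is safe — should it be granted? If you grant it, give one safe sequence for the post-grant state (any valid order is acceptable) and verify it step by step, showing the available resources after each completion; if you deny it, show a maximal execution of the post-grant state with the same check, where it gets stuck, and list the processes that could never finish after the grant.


GRANT — the state after the grant stays safe, e.g. via P0, P2, P8, P7, P4.
Key observation: granting shrinks the pool to (0, 1, 0, 3), yet P0 still fits and the chain goes through.
Check on the post-grant state, step by step:
  pool = (0, 1, 0, 3)
  P0 needs (0, 1, 0, 1) <= (0, 1, 0, 3) -> finishes; pool += (0, 2, 0, 2) = (0, 3, 0, 5)
  P2 needs (0, 2, 0, 4) <= (0, 3, 0, 5) -> finishes; pool += (2, 3, 0, 1) = (2, 6, 0, 6)
  P8 needs (0, 5, 0, 4) <= (2, 6, 0, 6) -> finishes; pool += (1, 4, 1, 0) = (3, 10, 1, 6)
  P7 needs (2, 5, 1, 3) <= (3, 10, 1, 6) -> finishes; pool += (1, 2, 0, 1) = (4, 12, 1, 7)
  P4 needs (3, 3, 0, 2) <= (4, 12, 1, 7) -> finishes; pool += (0, 3, 1, 2) = (4, 15, 2, 9)


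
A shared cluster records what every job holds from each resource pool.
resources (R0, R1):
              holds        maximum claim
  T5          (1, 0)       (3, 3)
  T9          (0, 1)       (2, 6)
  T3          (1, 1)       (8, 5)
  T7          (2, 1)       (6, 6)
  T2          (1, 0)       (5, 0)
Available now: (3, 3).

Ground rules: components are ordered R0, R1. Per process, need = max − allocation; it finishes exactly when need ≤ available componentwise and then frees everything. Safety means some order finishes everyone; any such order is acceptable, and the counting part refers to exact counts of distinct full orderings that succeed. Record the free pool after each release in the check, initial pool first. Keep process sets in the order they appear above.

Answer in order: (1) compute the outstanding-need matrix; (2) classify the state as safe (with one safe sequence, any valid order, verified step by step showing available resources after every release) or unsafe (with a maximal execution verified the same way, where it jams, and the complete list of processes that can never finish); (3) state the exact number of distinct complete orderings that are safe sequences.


(1) Need matrix, components ordered R0, R1:
  T5: (2, 3)
  T9: (2, 5)
  T3: (7, 4)
  T7: (4, 5)
  T2: (4, 0)
(2) UNSAFE.
Key observation: no order helps: past T5, T2, the free pool tops out at (5, 3), below what each blocked process needs in R1.
A maximal execution: T5, T2 — then nothing else fits. Check, step by step:
  pool = (3, 3)
  run T5 (needs (2, 3), free (3, 3)); after release of (1, 0) the pool is (4, 3)
  run T2 (needs (4, 0), free (4, 3)); after release of (1, 0) the pool is (5, 3)
  T9 still needs (2, 5) but only (5, 3) is free — short on R1
  T3 still needs (7, 4) but only (5, 3) is free — short on R0 and R1
  T7 still needs (4, 5) but only (5, 3) is free — short on R1
Permanently blocked: T9, T3 and T7.
(3) Precisely 0 of the possible complete orderings are safe sequences.


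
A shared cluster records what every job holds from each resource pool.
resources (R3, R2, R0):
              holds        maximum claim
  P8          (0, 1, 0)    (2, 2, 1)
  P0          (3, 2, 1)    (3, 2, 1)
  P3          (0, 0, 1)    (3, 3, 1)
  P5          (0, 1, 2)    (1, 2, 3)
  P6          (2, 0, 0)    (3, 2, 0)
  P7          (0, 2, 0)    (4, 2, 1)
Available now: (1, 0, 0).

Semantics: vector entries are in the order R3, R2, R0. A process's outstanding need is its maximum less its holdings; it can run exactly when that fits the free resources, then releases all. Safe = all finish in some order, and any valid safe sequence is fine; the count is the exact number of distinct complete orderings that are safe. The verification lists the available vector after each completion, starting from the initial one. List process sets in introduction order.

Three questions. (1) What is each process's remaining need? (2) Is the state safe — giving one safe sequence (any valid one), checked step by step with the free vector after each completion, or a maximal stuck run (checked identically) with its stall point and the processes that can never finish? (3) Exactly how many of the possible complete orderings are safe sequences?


(1) Remaining need (order R3, R2, R0):
  P8: (2, 1, 1)
  P0: (0, 0, 0)
  P3: (3, 3, 0)
  P5: (1, 1, 1)
  P6: (1, 2, 0)
  P7: (4, 0, 1)
(2) SAFE — a valid safe sequence is P0, P5, P8, P3, P6, P7.
Key observation: at P5 the run first touches a limit — (1, 1, 1) against (4, 2, 1), exact on a resource it actually requests.
Walking it through:
  pool = (1, 0, 0)
  P0 needs (0, 0, 0) <= (1, 0, 0) -> finishes; pool += (3, 2, 1) = (4, 2, 1)
  P5 needs (1, 1, 1) <= (4, 2, 1) -> finishes; pool += (0, 1, 2) = (4, 3, 3)
  P8 needs (2, 1, 1) <= (4, 3, 3) -> finishes; pool += (0, 1, 0) = (4, 4, 3)
  P3 needs (3, 3, 0) <= (4, 4, 3) -> finishes; pool += (0, 0, 1) = (4, 4, 4)
  P6 needs (1, 2, 0) <= (4, 4, 4) -> finishes; pool += (2, 0, 0) = (6, 4, 4)
  P7 needs (4, 0, 1) <= (6, 4, 4) -> finishes; pool += (0, 2, 0) = (6, 6, 4)
(3) Exactly 90 of the possible complete orderings are safe sequences.


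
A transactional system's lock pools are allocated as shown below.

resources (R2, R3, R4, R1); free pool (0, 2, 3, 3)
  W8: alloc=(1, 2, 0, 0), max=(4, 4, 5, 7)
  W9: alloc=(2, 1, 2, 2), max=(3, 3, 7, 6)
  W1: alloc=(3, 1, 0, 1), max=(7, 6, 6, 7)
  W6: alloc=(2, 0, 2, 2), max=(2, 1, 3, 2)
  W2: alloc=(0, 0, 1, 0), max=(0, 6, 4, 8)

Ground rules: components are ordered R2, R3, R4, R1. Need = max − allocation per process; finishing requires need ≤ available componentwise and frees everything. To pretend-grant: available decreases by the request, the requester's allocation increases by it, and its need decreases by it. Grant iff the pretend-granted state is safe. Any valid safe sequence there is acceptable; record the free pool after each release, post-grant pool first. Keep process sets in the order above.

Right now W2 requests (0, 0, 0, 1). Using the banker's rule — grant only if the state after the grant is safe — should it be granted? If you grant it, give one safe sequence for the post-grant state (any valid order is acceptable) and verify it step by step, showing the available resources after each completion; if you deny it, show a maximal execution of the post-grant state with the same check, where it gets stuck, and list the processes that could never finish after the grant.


DENY. Granting would leave the state unsafe.
Key observation: after W6, W9 the pool peaks at (4, 3, 7, 6), and each blocked process is short somewhere: W8 on R1; W1 on R3; W2 on R3, R1.
After a pretend grant, a maximal execution: W6, W9 — then nothing else fits. Check, step by step:
  pool = (0, 2, 3, 2)
  W6: need (0, 1, 1, 0) fits (0, 2, 3, 2); releases (2, 0, 2, 2), pool now (2, 2, 5, 4)
  W9: need (1, 2, 5, 4) fits (2, 2, 5, 4); releases (2, 1, 2, 2), pool now (4, 3, 7, 6)
  W8 still needs (3, 2, 5, 7) but only (4, 3, 7, 6) is free — short on R1
  W1 still needs (4, 5, 6, 6) but only (4, 3, 7, 6) is free — short on R3
  W2 still needs (0, 6, 3, 7) but only (4, 3, 7, 6) is free — short on R3 and R1
Post-grant, the permanently blocked set is W8, W1 and W2.


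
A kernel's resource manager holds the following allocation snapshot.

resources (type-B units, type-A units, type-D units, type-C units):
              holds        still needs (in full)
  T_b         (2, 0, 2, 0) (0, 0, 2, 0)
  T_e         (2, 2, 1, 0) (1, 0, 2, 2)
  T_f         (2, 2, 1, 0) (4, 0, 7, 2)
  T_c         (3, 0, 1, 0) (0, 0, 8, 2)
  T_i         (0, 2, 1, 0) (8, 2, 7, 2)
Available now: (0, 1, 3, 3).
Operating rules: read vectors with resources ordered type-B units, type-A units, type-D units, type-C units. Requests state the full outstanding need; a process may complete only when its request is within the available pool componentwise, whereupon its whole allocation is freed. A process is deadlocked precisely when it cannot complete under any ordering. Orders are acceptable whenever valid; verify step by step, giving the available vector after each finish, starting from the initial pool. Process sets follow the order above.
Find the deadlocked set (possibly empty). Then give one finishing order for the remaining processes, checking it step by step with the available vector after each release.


The deadlocked set is T_f, T_c and T_i.
Key observation: even finishing T_b, T_e leaves just (4, 3, 6, 3) free — too little type-D units for any of the remaining processes.
The rest can finish in the order T_b, T_e. Walking it through:
  pool = (0, 1, 3, 3)
  T_b: need (0, 0, 2, 0) fits (0, 1, 3, 3); releases (2, 0, 2, 0), pool now (2, 1, 5, 3)
  T_e: need (1, 0, 2, 2) fits (2, 1, 5, 3); releases (2, 2, 1, 0), pool now (4, 3, 6, 3)
The stuck group stays short no matter what:
  blocked: T_f wants (4, 0, 7, 2), pool (4, 3, 6, 3) — not enough type-D units
  blocked: T_c wants (0, 0, 8, 2), pool (4, 3, 6, 3) — not enough type-D units
  blocked: T_i wants (8, 2, 7, 2), pool (4, 3, 6, 3) — not enough type-B units and type-D units
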